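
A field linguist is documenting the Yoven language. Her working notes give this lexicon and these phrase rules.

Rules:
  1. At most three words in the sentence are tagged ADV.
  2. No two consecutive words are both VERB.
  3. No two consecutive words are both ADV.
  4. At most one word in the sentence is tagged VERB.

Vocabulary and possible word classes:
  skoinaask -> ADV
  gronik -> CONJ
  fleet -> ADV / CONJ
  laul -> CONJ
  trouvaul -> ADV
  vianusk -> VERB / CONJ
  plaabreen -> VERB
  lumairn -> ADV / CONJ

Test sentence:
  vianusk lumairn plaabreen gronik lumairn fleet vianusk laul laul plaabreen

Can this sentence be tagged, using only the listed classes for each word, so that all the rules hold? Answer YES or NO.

Candidates per position — 1:vianusk {VERB,CONJ}; 2:lumairn {ADV,CONJ}; 3:plaabreen {VERB}; 4:gronik {CONJ}; 5:lumairn {ADV,CONJ}; 6:fleet {ADV,CONJ}; 7:vianusk {VERB,CONJ}; 8:laul {CONJ}; 9:laul {CONJ}; 10:plaabreen {VERB}.
Rule 4 cannot be satisfied by any choice of tags from the lexicon.
So there is no consistent tagging.

NO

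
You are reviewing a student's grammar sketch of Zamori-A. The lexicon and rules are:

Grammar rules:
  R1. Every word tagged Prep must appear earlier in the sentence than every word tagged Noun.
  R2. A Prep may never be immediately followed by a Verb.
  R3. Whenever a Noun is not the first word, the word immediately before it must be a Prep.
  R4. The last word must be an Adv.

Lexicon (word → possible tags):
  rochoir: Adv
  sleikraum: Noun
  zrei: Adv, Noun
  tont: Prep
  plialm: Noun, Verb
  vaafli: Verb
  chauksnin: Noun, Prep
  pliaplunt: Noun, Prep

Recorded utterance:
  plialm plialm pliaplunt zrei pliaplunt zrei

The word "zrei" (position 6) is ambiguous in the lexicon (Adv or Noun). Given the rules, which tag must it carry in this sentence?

Candidates per position — 1:plialm {Noun,Verb}; 2:plialm {Noun,Verb}; 3:pliaplunt {Noun,Prep}; 4:zrei {Adv,Noun}; 5:pliaplunt {Noun,Prep}; 6:zrei {Adv,Noun}.
At position 2, choosing Noun makes rule 3 impossible to satisfy; hence Verb.
At position 3, choosing Noun makes rule 3 impossible to satisfy; hence Prep.
At position 5, choosing Noun makes rule 3 impossible to satisfy; hence Prep.
At position 6, choosing Noun makes rule 4 impossible to satisfy; hence Adv.
At position 1, choosing Noun makes rule 1 impossible to satisfy; hence Verb.
At position 4, choosing Noun makes rule 1 impossible to satisfy; hence Adv.
The only consistent sequence is: Verb Verb Prep Adv Prep Adv.
Rule-by-rule: rule 1 ok; rule 2 ok; rule 3 ok; rule 4 ok.

Adv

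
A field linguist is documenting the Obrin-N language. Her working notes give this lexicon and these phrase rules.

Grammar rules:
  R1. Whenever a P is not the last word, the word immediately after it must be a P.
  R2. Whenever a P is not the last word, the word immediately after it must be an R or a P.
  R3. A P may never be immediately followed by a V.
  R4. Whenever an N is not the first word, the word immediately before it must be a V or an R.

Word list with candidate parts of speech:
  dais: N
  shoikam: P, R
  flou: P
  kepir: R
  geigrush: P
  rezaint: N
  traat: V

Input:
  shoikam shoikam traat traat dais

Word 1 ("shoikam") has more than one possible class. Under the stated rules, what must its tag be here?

Candidates per position — 1:shoikam {P,R}; 2:shoikam {P,R}; 3:traat {V}; 4:traat {V}; 5:dais {N}.
Position 1: tagging it P would leave rule 1 unsatisfiable, so it must be R.
Position 2: tagging it P would leave rule 1 unsatisfiable, so it must be R.
That leaves exactly one tagging: R R V V N.
Verifying each rule — rule 1 ✓; rule 2 ✓; rule 3 ✓; rule 4 ✓.

R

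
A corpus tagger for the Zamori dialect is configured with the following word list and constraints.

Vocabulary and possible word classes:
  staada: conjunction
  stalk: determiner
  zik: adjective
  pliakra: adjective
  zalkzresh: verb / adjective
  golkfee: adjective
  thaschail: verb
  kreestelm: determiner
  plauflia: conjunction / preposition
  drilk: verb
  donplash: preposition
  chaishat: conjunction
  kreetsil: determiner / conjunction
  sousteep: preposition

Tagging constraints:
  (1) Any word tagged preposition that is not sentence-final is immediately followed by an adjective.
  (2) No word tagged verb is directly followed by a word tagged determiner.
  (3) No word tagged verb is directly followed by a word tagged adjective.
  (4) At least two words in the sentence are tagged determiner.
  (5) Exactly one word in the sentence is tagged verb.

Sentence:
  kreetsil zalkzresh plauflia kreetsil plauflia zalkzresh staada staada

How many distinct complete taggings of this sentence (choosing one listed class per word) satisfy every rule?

Candidates per position — 1:kreetsil {determiner,conjunction}; 2:zalkzresh {verb,adjective}; 3:plauflia {conjunction,preposition}; 4:kreetsil {determiner,conjunction}; 5:plauflia {conjunction,preposition}; 6:zalkzresh {verb,adjective}; 7:staada {conjunction}; 8:staada {conjunction}.
There are 64 candidate sequences in total.
The sequences that satisfy every rule: determiner verb conjunction determiner conjunction adjective conjunction conjunction; determiner verb conjunction determiner preposition adjective conjunction conjunction; determiner adjective conjunction determiner conjunction verb conjunction conjunction.
Count = 3.

3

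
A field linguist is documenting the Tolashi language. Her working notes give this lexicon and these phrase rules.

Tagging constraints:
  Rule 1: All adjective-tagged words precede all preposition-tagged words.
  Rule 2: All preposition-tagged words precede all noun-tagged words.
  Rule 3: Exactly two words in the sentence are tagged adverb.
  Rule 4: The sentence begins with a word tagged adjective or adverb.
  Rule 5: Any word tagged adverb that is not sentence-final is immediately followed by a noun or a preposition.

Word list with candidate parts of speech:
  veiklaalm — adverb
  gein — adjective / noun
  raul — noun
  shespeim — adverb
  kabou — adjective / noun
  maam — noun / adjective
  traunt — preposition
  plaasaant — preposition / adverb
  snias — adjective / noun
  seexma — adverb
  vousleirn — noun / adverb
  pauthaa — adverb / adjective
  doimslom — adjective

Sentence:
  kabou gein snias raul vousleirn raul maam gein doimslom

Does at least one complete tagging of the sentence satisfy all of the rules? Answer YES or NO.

Candidates per position — 1:kabou {adjective,noun}; 2:gein {adjective,noun}; 3:snias {adjective,noun}; 4:raul {noun}; 5:vousleirn {noun,adverb}; 6:raul {noun}; 7:maam {noun,adjective}; 8:gein {adjective,noun}; 9:doimslom {adjective}.
Rule 3 cannot be satisfied by any choice of tags from the lexicon.
So there is no consistent tagging.

NO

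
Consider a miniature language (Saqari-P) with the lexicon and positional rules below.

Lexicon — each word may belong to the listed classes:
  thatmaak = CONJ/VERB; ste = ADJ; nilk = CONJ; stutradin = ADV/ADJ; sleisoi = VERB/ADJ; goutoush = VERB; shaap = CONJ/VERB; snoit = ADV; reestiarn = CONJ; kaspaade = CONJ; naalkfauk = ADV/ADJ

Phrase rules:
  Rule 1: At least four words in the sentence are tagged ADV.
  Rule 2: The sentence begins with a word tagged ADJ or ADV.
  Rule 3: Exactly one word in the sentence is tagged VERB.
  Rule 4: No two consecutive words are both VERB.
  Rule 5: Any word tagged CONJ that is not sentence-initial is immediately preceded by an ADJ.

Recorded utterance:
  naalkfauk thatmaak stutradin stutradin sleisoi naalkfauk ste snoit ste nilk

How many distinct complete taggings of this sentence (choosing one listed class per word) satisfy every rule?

Candidates per position — 1:naalkfauk {ADV,ADJ}; 2:thatmaak {CONJ,VERB}; 3:stutradin {ADV,ADJ}; 4:stutradin {ADV,ADJ}; 5:sleisoi {VERB,ADJ}; 6:naalkfauk {ADV,ADJ}; 7:ste {ADJ}; 8:snoit {ADV}; 9:ste {ADJ}; 10:nilk {CONJ}.
There are 64 candidate sequences in total.
Checking each against the rules leaves 6 sequences.
Count = 6.

6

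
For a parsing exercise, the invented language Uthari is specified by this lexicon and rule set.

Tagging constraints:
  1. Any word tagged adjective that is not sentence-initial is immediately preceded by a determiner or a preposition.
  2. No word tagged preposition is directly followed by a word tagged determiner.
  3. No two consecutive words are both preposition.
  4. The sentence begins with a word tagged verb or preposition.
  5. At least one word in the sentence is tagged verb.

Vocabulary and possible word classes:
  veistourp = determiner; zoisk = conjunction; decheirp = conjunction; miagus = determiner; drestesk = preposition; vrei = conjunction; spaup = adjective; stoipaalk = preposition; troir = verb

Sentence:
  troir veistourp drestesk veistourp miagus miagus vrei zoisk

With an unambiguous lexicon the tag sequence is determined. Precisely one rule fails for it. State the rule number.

Fixed tagging: verb determiner preposition determiner determiner determiner conjunction conjunction.
Rule check: R1 ok, R2 fails, R3 ok, R4 ok, R5 ok.
Only rule 2 fails.

2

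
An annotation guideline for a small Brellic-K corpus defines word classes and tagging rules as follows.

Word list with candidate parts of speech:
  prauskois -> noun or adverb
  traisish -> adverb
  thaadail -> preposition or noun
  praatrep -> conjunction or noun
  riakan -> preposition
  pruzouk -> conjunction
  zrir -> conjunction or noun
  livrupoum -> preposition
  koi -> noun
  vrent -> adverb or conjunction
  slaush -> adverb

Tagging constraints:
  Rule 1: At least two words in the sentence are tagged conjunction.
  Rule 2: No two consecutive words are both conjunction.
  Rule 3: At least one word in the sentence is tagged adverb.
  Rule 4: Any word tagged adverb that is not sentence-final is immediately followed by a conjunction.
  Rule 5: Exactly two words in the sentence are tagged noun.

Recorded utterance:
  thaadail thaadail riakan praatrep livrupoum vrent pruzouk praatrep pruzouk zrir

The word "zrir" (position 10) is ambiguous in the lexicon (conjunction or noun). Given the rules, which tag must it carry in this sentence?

Candidates per position — 1:thaadail {preposition,noun}; 2:thaadail {preposition,noun}; 3:riakan {preposition}; 4:praatrep {conjunction,noun}; 5:livrupoum {preposition}; 6:vrent {adverb,conjunction}; 7:pruzouk {conjunction}; 8:praatrep {conjunction,noun}; 9:pruzouk {conjunction}; 10:zrir {conjunction,noun}.
If word 6 were conjunction, no tagging could satisfy rule 2; so word 6 is adverb.
If word 8 were conjunction, no tagging could satisfy rule 2; so word 8 is noun.
If word 10 were conjunction, no tagging could satisfy rule 2; so word 10 is noun.
If word 1 were noun, no tagging could satisfy rule 5; so word 1 is preposition.
If word 2 were noun, no tagging could satisfy rule 5; so word 2 is preposition.
If word 4 were noun, no tagging could satisfy rule 5; so word 4 is conjunction.
The only consistent sequence is: preposition preposition preposition conjunction preposition adverb conjunction noun conjunction noun.
Check: rule 1 holds; rule 2 holds; rule 3 holds; rule 4 holds; rule 5 holds.

noun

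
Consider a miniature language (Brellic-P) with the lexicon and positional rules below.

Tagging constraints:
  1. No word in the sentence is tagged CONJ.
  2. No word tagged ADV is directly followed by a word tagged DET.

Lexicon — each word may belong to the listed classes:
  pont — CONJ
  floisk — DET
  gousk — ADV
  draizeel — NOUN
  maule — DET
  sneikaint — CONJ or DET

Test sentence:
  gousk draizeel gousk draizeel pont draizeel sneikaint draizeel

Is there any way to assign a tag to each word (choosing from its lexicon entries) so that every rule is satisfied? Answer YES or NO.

NO

Candidates per position — 1:gousk {ADV}; 2:draizeel {NOUN}; 3:gousk {ADV}; 4:draizeel {NOUN}; 5:pont {CONJ}; 6:draizeel {NOUN}; 7:sneikaint {CONJ,DET}; 8:draizeel {NOUN}.
Rule 1 cannot be satisfied by any choice of tags from the lexicon.
So there is no consistent tagging.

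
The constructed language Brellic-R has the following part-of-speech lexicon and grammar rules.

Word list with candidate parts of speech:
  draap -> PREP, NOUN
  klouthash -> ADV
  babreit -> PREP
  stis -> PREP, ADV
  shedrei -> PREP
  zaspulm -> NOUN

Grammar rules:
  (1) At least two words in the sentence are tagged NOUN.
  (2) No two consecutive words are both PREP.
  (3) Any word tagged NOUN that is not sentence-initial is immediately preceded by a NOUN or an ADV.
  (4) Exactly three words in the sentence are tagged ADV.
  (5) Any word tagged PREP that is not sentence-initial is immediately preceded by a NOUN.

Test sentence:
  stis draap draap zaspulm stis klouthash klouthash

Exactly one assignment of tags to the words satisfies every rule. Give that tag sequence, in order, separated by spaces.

ADV NOUN NOUN NOUN PREP ADV ADV

Candidates per position — 1:stis {PREP,ADV}; 2:draap {PREP,NOUN}; 3:draap {PREP,NOUN}; 4:zaspulm {NOUN}; 5:stis {PREP,ADV}; 6:klouthash {ADV}; 7:klouthash {ADV}.
Word 1 cannot be PREP — rule 3 would then fail for every completion. It is ADV.
Word 2 cannot be PREP — rule 3 would then fail for every completion. It is NOUN.
Word 3 cannot be PREP — rule 3 would then fail for every completion. It is NOUN.
Word 5 cannot be ADV — rule 4 would then fail for every completion. It is PREP.
The only consistent sequence is: ADV NOUN NOUN NOUN PREP ADV ADV.
Checking: rule 1 ok; rule 2 ok; rule 3 ok; rule 4 ok; rule 5 ok.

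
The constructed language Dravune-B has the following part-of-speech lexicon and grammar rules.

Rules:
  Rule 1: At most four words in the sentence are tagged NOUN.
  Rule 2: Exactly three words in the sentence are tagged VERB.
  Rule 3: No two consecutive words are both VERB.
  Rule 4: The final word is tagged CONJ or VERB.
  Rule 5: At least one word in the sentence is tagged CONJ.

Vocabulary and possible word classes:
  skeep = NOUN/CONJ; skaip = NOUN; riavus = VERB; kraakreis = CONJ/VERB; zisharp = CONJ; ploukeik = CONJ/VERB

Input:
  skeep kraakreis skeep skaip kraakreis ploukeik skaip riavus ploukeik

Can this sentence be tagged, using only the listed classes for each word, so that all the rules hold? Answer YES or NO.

Candidates per position — 1:skeep {NOUN,CONJ}; 2:kraakreis {CONJ,VERB}; 3:skeep {NOUN,CONJ}; 4:skaip {NOUN}; 5:kraakreis {CONJ,VERB}; 6:ploukeik {CONJ,VERB}; 7:skaip {NOUN}; 8:riavus {VERB}; 9:ploukeik {CONJ,VERB}.
One satisfying assignment: CONJ VERB CONJ NOUN VERB CONJ NOUN VERB CONJ.
Rule-by-rule: rule 1 ok; rule 2 ok; rule 3 ok; rule 4 ok; rule 5 ok.

YES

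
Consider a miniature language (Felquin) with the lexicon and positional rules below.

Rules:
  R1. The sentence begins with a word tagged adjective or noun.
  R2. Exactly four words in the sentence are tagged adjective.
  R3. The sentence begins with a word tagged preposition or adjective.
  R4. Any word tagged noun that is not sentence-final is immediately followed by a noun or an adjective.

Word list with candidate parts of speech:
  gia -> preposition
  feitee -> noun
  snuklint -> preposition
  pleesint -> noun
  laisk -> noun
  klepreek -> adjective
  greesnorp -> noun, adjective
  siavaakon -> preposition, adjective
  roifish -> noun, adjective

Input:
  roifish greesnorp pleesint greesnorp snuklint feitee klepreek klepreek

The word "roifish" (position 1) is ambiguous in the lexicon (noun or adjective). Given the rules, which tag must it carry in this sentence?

Candidates per position — 1:roifish {noun,adjective}; 2:greesnorp {noun,adjective}; 3:pleesint {noun}; 4:greesnorp {noun,adjective}; 5:snuklint {preposition}; 6:feitee {noun}; 7:klepreek {adjective}; 8:klepreek {adjective}.
Position 1: tagging it noun would leave rule 3 unsatisfiable, so it must be adjective.
Position 4: tagging it noun would leave rule 4 unsatisfiable, so it must be adjective.
Position 2: tagging it adjective would leave rule 2 unsatisfiable, so it must be noun.
That leaves exactly one tagging: adjective noun noun adjective preposition noun adjective adjective.
Verifying each rule — rule 1 ✓; rule 2 ✓; rule 3 ✓; rule 4 ✓.

adjective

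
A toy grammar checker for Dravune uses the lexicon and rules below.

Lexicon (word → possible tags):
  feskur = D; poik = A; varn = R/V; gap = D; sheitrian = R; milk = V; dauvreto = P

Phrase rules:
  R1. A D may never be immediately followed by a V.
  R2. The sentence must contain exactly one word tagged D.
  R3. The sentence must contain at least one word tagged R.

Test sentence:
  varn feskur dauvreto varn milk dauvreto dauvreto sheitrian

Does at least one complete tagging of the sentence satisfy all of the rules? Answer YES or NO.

Candidates per position — 1:varn {R,V}; 2:feskur {D}; 3:dauvreto {P}; 4:varn {R,V}; 5:milk {V}; 6:dauvreto {P}; 7:dauvreto {P}; 8:sheitrian {R}.
One satisfying assignment: V D P R V P P R.
Verifying each rule — rule 1 ok; rule 2 ok; rule 3 ok.

YES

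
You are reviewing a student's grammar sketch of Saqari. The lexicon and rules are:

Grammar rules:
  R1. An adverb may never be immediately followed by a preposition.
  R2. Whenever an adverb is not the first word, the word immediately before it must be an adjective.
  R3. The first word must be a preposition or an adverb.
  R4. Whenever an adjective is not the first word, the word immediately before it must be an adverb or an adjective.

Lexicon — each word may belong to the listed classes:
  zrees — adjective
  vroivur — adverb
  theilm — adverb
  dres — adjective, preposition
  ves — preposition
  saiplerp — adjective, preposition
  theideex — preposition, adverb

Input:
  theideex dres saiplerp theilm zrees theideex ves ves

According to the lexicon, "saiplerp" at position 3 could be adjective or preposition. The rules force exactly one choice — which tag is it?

adjective

Candidates per position — 1:theideex {preposition,adverb}; 2:dres {adjective,preposition}; 3:saiplerp {adjective,preposition}; 4:theilm {adverb}; 5:zrees {adjective}; 6:theideex {preposition,adverb}; 7:ves {preposition}; 8:ves {preposition}.
At position 3, choosing preposition makes rule 2 impossible to satisfy; hence adjective.
At position 6, choosing adverb makes rule 1 impossible to satisfy; hence preposition.
At position 1, choosing preposition makes rule 4 impossible to satisfy; hence adverb.
At position 2, choosing preposition makes rule 1 impossible to satisfy; hence adjective.
The unique satisfying tagging is: adverb adjective adjective adverb adjective preposition preposition preposition.
Checking: rule 1 ✓; rule 2 ✓; rule 3 ✓; rule 4 ✓.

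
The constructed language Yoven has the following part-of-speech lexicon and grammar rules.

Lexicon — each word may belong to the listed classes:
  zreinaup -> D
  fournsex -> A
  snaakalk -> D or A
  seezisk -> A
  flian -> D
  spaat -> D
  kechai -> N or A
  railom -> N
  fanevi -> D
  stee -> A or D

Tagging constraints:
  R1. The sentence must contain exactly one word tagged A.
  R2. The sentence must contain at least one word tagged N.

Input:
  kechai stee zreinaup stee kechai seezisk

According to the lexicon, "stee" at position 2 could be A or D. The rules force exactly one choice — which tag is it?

Candidates per position — 1:kechai {N,A}; 2:stee {A,D}; 3:zreinaup {D}; 4:stee {A,D}; 5:kechai {N,A}; 6:seezisk {A}.
Position 1: A is ruled out by rule 1; that leaves N.
Position 2: A is ruled out by rule 1; that leaves D.
Position 4: A is ruled out by rule 1; that leaves D.
Position 5: A is ruled out by rule 1; that leaves N.
The only consistent sequence is: N D D D N A.
Verifying each rule — rule 1 ✓; rule 2 ✓.

D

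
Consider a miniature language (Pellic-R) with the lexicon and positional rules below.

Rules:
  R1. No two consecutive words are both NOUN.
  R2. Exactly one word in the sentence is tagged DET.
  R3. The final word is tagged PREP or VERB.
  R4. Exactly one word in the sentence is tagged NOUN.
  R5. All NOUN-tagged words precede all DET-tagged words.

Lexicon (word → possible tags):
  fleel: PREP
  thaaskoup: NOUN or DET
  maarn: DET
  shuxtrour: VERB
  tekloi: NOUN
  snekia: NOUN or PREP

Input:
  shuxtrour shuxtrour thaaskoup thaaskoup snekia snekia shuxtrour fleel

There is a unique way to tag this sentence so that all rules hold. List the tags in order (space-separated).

VERB VERB NOUN DET PREP PREP VERB PREP

Candidates per position — 1:shuxtrour {VERB}; 2:shuxtrour {VERB}; 3:thaaskoup {NOUN,DET}; 4:thaaskoup {NOUN,DET}; 5:snekia {NOUN,PREP}; 6:snekia {NOUN,PREP}; 7:shuxtrour {VERB}; 8:fleel {PREP}.
The remaining ambiguous positions (3, 4, 5, 6) are resolved jointly — only one combination satisfies every rule.
The unique satisfying tagging is: VERB VERB NOUN DET PREP PREP VERB PREP.
Checking: rule 1 satisfied; rule 2 satisfied; rule 3 satisfied; rule 4 satisfied; rule 5 satisfied.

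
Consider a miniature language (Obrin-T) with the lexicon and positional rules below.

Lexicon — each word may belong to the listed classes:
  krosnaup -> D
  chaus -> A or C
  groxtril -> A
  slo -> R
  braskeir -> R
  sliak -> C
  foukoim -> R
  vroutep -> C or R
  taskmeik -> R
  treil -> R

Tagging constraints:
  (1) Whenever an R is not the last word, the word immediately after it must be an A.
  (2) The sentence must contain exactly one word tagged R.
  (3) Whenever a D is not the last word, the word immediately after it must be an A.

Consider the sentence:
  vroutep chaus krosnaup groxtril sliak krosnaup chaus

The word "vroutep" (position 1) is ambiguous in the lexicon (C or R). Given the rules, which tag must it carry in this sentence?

Candidates per position — 1:vroutep {C,R}; 2:chaus {A,C}; 3:krosnaup {D}; 4:groxtril {A}; 5:sliak {C}; 6:krosnaup {D}; 7:chaus {A,C}.
If word 1 were C, no tagging could satisfy rule 2; so word 1 is R.
If word 2 were C, no tagging could satisfy rule 1; so word 2 is A.
If word 7 were C, no tagging could satisfy rule 3; so word 7 is A.
So the tagging must be: R A D A C D A.
Verifying each rule — rule 1 ok; rule 2 ok; rule 3 ok.

R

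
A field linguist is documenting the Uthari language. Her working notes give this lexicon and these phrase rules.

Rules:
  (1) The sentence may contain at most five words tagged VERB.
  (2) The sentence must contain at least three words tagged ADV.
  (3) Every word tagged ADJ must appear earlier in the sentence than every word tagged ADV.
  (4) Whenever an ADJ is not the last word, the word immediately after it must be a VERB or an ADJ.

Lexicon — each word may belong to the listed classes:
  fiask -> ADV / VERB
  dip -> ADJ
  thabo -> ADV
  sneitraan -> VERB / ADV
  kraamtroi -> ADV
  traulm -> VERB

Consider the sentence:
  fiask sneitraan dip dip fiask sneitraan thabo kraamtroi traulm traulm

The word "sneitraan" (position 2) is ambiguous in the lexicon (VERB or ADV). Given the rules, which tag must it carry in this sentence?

Candidates per position — 1:fiask {ADV,VERB}; 2:sneitraan {VERB,ADV}; 3:dip {ADJ}; 4:dip {ADJ}; 5:fiask {ADV,VERB}; 6:sneitraan {VERB,ADV}; 7:thabo {ADV}; 8:kraamtroi {ADV}; 9:traulm {VERB}; 10:traulm {VERB}.
Word 1 cannot be ADV — rule 3 would then fail for every completion. It is VERB.
Word 2 cannot be ADV — rule 3 would then fail for every completion. It is VERB.
Word 5 cannot be ADV — rule 4 would then fail for every completion. It is VERB.
Word 6 cannot be VERB — rule 1 would then fail for every completion. It is ADV.
The only consistent sequence is: VERB VERB ADJ ADJ VERB ADV ADV ADV VERB VERB.
Verifying each rule — rule 1 satisfied; rule 2 satisfied; rule 3 satisfied; rule 4 satisfied.

VERB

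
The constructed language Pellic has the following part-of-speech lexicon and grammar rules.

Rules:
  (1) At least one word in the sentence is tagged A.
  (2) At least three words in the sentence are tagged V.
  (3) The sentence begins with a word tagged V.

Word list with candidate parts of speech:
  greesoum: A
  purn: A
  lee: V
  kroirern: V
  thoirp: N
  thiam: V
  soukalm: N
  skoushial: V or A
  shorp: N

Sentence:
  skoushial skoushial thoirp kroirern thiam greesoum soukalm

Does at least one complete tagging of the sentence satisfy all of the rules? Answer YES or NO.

Candidates per position — 1:skoushial {V,A}; 2:skoushial {V,A}; 3:thoirp {N}; 4:kroirern {V}; 5:thiam {V}; 6:greesoum {A}; 7:soukalm {N}.
One satisfying assignment: V A N V V A N.
Verifying each rule — rule 1 ok; rule 2 ok; rule 3 ok.

YES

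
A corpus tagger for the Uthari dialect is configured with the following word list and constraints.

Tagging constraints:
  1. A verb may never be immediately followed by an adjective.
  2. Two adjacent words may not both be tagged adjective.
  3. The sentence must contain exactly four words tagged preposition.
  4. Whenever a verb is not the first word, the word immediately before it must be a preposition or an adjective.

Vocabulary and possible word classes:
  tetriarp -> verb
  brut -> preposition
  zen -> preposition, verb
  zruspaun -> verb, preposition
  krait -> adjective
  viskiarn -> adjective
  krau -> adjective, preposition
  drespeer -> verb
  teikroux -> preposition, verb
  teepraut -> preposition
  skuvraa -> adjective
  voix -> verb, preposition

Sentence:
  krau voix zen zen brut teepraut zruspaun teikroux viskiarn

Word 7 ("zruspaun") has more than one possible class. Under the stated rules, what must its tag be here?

verb

Candidates per position — 1:krau {adjective,preposition}; 2:voix {verb,preposition}; 3:zen {preposition,verb}; 4:zen {preposition,verb}; 5:brut {preposition}; 6:teepraut {preposition}; 7:zruspaun {verb,preposition}; 8:teikroux {preposition,verb}; 9:viskiarn {adjective}.
If word 8 were verb, no tagging could satisfy rule 1; so word 8 is preposition.
Position 7: the remaining choice is settled jointly with positions 1, 2, 3, 4 — only verb at position 7 is part of a tagging that satisfies every rule.
That leaves exactly one tagging: adjective verb preposition verb preposition preposition verb preposition adjective.
Verifying each rule — rule 1 satisfied; rule 2 satisfied; rule 3 satisfied; rule 4 satisfied.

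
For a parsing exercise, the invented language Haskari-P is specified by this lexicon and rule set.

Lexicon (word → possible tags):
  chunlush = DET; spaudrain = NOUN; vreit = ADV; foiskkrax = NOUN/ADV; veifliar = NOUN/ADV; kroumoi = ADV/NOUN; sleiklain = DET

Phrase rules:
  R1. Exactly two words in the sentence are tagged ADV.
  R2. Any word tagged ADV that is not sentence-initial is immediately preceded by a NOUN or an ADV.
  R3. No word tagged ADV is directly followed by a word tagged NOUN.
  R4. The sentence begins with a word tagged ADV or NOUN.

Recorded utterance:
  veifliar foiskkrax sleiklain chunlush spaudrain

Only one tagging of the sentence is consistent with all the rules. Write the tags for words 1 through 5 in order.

ADV ADV DET DET NOUN

Candidates per position — 1:veifliar {NOUN,ADV}; 2:foiskkrax {NOUN,ADV}; 3:sleiklain {DET}; 4:chunlush {DET}; 5:spaudrain {NOUN}.
Position 1: tagging it NOUN would leave rule 1 unsatisfiable, so it must be ADV.
Position 2: tagging it NOUN would leave rule 1 unsatisfiable, so it must be ADV.
The unique satisfying tagging is: ADV ADV DET DET NOUN.
Check: rule 1 holds; rule 2 holds; rule 3 holds; rule 4 holds.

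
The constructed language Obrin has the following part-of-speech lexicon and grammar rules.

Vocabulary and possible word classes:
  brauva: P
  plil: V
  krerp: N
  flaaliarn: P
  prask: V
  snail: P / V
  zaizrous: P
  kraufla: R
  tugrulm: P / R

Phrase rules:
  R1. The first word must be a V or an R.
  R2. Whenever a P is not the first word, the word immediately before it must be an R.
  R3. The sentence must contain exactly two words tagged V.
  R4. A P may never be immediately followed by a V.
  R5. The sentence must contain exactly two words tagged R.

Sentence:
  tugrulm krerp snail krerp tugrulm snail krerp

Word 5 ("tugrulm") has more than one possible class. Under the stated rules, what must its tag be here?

R

Candidates per position — 1:tugrulm {P,R}; 2:krerp {N}; 3:snail {P,V}; 4:krerp {N}; 5:tugrulm {P,R}; 6:snail {P,V}; 7:krerp {N}.
If word 1 were P, no tagging could satisfy rule 1; so word 1 is R.
If word 3 were P, no tagging could satisfy rule 2; so word 3 is V.
If word 5 were P, no tagging could satisfy rule 2; so word 5 is R.
If word 6 were P, no tagging could satisfy rule 3; so word 6 is V.
So the tagging must be: R N V N R V N.
Verifying each rule — rule 1 satisfied; rule 2 satisfied; rule 3 satisfied; rule 4 satisfied; rule 5 satisfied.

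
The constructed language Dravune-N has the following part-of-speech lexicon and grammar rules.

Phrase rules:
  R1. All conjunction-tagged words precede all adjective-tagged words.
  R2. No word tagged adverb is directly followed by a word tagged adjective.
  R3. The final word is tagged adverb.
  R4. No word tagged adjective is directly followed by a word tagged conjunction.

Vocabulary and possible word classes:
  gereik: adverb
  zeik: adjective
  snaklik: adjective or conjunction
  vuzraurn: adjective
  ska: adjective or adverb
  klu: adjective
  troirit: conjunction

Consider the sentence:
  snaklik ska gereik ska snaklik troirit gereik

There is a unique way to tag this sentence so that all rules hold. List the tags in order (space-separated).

conjunction adverb adverb adverb conjunction conjunction adverb

Candidates per position — 1:snaklik {adjective,conjunction}; 2:ska {adjective,adverb}; 3:gereik {adverb}; 4:ska {adjective,adverb}; 5:snaklik {adjective,conjunction}; 6:troirit {conjunction}; 7:gereik {adverb}.
Position 1: adjective is ruled out by rule 1; that leaves conjunction.
Position 2: adjective is ruled out by rule 1; that leaves adverb.
Position 4: adjective is ruled out by rule 1; that leaves adverb.
Position 5: adjective is ruled out by rule 1; that leaves conjunction.
So the tagging must be: conjunction adverb adverb adverb conjunction conjunction adverb.
Checking: rule 1 ✓; rule 2 ✓; rule 3 ✓; rule 4 ✓.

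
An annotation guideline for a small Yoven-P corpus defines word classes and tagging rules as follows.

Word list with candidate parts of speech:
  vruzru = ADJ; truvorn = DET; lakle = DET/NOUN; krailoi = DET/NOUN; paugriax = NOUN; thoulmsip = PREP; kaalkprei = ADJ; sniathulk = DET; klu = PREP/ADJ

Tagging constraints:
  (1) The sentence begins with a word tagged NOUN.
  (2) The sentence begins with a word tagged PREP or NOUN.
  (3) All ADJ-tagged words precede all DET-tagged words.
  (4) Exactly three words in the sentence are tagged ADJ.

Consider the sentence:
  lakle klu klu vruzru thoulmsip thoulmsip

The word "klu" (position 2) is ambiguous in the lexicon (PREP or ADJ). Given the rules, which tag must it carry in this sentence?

ADJ

Candidates per position — 1:lakle {DET,NOUN}; 2:klu {PREP,ADJ}; 3:klu {PREP,ADJ}; 4:vruzru {ADJ}; 5:thoulmsip {PREP}; 6:thoulmsip {PREP}.
Position 1: tagging it DET would leave rule 1 unsatisfiable, so it must be NOUN.
Position 2: tagging it PREP would leave rule 4 unsatisfiable, so it must be ADJ.
Position 3: tagging it PREP would leave rule 4 unsatisfiable, so it must be ADJ.
The only consistent sequence is: NOUN ADJ ADJ ADJ PREP PREP.
Check: rule 1 ok; rule 2 ok; rule 3 ok; rule 4 ok.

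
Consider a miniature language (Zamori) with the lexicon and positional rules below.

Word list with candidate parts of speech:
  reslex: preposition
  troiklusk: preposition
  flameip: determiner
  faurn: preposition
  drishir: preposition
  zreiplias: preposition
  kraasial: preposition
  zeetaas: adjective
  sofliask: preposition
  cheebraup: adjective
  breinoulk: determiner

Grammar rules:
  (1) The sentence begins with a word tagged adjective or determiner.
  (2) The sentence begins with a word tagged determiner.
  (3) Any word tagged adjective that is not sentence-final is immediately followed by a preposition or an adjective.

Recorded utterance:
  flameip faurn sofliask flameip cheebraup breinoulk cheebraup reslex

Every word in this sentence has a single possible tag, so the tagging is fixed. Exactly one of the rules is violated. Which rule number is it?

Fixed tagging: determiner preposition preposition determiner adjective determiner adjective preposition.
Rule check: R1 ✓, R2 ✓, R3 ✗.
Only rule 3 fails.

3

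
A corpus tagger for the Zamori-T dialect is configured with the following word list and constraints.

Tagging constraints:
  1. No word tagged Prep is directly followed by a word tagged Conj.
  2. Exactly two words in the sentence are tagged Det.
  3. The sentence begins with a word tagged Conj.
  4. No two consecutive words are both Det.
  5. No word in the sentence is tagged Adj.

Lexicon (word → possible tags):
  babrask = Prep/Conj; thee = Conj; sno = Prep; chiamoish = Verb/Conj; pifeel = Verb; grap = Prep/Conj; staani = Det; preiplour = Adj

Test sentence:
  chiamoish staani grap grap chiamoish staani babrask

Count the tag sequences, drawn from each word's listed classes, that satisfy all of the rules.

8

Candidates per position — 1:chiamoish {Verb,Conj}; 2:staani {Det}; 3:grap {Prep,Conj}; 4:grap {Prep,Conj}; 5:chiamoish {Verb,Conj}; 6:staani {Det}; 7:babrask {Prep,Conj}.
There are 32 candidate sequences in total.
Checking each against the rules leaves 8 sequences.
Count = 8.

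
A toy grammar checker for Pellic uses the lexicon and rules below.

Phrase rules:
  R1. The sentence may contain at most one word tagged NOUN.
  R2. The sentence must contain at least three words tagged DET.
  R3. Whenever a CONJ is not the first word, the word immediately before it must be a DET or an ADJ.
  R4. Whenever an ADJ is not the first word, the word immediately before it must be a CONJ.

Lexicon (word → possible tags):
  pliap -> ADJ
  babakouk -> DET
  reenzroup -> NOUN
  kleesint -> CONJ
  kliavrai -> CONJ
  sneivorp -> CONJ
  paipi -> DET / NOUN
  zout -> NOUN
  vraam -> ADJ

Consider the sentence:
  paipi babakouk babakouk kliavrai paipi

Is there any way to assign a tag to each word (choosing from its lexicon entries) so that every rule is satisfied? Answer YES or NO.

YES

Candidates per position — 1:paipi {DET,NOUN}; 2:babakouk {DET}; 3:babakouk {DET}; 4:kliavrai {CONJ}; 5:paipi {DET,NOUN}.
One satisfying assignment: DET DET DET CONJ NOUN.
Rule-by-rule: rule 1 ok; rule 2 ok; rule 3 ok; rule 4 ok.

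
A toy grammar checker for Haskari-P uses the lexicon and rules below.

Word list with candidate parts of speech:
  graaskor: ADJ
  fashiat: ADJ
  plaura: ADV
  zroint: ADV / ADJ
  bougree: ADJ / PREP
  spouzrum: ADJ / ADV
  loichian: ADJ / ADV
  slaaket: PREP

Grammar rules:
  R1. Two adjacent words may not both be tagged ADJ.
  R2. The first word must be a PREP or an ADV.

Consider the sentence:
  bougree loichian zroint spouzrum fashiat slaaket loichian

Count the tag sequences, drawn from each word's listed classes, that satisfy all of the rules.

6

Candidates per position — 1:bougree {ADJ,PREP}; 2:loichian {ADJ,ADV}; 3:zroint {ADV,ADJ}; 4:spouzrum {ADJ,ADV}; 5:fashiat {ADJ}; 6:slaaket {PREP}; 7:loichian {ADJ,ADV}.
There are 32 candidate sequences in total.
Checking each against the rules leaves 6 sequences.
Count = 6.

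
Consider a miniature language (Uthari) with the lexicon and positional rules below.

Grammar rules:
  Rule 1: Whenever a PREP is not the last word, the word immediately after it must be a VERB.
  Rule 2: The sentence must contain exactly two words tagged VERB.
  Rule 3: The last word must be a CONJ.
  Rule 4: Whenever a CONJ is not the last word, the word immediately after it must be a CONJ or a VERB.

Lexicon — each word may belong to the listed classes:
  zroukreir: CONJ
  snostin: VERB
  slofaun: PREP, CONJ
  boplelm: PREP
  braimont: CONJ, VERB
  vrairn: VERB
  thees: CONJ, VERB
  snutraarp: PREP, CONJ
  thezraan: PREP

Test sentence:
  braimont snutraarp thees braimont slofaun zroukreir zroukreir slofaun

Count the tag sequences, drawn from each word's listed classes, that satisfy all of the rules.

4

Candidates per position — 1:braimont {CONJ,VERB}; 2:snutraarp {PREP,CONJ}; 3:thees {CONJ,VERB}; 4:braimont {CONJ,VERB}; 5:slofaun {PREP,CONJ}; 6:zroukreir {CONJ}; 7:zroukreir {CONJ}; 8:slofaun {PREP,CONJ}.
There are 64 candidate sequences in total.
The sequences that satisfy every rule: CONJ CONJ VERB VERB CONJ CONJ CONJ CONJ; VERB PREP VERB CONJ CONJ CONJ CONJ CONJ; VERB CONJ CONJ VERB CONJ CONJ CONJ CONJ; VERB CONJ VERB CONJ CONJ CONJ CONJ CONJ.
Count = 4.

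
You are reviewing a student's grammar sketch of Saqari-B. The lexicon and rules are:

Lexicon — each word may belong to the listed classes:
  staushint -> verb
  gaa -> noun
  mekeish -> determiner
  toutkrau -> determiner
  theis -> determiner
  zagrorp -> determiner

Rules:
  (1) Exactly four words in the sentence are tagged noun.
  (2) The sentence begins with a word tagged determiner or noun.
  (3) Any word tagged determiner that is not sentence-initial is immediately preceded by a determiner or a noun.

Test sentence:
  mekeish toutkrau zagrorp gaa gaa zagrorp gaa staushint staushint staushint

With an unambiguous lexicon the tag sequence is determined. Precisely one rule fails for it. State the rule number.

1

Fixed tagging: determiner determiner determiner noun noun determiner noun verb verb verb.
Rule check: R1 violated, R2 holds, R3 holds.
Only rule 1 fails.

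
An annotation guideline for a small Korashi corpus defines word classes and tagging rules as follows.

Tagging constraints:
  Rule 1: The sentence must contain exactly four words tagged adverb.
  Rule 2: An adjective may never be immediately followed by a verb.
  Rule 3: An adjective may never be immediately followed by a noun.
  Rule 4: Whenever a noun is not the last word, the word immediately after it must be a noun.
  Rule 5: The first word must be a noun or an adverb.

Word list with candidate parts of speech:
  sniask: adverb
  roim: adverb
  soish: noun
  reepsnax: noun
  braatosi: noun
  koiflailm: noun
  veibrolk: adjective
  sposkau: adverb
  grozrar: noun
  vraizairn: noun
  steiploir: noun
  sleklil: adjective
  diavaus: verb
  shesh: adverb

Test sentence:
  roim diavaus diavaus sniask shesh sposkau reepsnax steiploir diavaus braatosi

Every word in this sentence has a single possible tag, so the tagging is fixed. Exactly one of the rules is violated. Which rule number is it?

Fixed tagging: adverb verb verb adverb adverb adverb noun noun verb noun.
Rule check: R1 ✓, R2 ✓, R3 ✓, R4 ✗, R5 ✓.
Only rule 4 fails.

4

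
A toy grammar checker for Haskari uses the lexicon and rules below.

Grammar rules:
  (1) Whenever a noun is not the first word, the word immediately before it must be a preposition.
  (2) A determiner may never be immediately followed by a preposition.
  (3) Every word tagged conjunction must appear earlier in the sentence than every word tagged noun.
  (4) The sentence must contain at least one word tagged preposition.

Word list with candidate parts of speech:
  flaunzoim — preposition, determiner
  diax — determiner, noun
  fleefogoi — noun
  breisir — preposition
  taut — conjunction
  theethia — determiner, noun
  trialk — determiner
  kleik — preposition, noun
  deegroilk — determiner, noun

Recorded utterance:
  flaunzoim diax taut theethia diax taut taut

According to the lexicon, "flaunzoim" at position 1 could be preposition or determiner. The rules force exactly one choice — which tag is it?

Candidates per position — 1:flaunzoim {preposition,determiner}; 2:diax {determiner,noun}; 3:taut {conjunction}; 4:theethia {determiner,noun}; 5:diax {determiner,noun}; 6:taut {conjunction}; 7:taut {conjunction}.
Word 1 cannot be determiner — rule 4 would then fail for every completion. It is preposition.
Word 2 cannot be noun — rule 3 would then fail for every completion. It is determiner.
Word 4 cannot be noun — rule 1 would then fail for every completion. It is determiner.
Word 5 cannot be noun — rule 1 would then fail for every completion. It is determiner.
The only consistent sequence is: preposition determiner conjunction determiner determiner conjunction conjunction.
Check: rule 1 ✓; rule 2 ✓; rule 3 ✓; rule 4 ✓.

preposition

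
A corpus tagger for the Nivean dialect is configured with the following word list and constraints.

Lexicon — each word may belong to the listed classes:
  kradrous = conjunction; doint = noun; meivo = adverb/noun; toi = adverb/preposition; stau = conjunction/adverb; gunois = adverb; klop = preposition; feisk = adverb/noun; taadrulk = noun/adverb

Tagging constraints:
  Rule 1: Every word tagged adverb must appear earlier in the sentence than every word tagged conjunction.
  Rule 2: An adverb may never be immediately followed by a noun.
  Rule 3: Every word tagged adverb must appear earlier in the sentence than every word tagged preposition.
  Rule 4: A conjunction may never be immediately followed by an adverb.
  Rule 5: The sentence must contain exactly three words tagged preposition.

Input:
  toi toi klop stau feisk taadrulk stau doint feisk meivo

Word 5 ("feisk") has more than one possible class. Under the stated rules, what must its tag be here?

Candidates per position — 1:toi {adverb,preposition}; 2:toi {adverb,preposition}; 3:klop {preposition}; 4:stau {conjunction,adverb}; 5:feisk {adverb,noun}; 6:taadrulk {noun,adverb}; 7:stau {conjunction,adverb}; 8:doint {noun}; 9:feisk {adverb,noun}; 10:meivo {adverb,noun}.
Position 1: tagging it adverb would leave rule 5 unsatisfiable, so it must be preposition.
Position 2: tagging it adverb would leave rule 3 unsatisfiable, so it must be preposition.
Position 4: tagging it adverb would leave rule 3 unsatisfiable, so it must be conjunction.
Position 5: tagging it adverb would leave rule 1 unsatisfiable, so it must be noun.
Position 6: tagging it adverb would leave rule 1 unsatisfiable, so it must be noun.
Position 7: tagging it adverb would leave rule 1 unsatisfiable, so it must be conjunction.
Position 9: tagging it adverb would leave rule 1 unsatisfiable, so it must be noun.
Position 10: tagging it adverb would leave rule 1 unsatisfiable, so it must be noun.
So the tagging must be: preposition preposition preposition conjunction noun noun conjunction noun noun noun.
Checking: rule 1 satisfied; rule 2 satisfied; rule 3 satisfied; rule 4 satisfied; rule 5 satisfied.

noun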